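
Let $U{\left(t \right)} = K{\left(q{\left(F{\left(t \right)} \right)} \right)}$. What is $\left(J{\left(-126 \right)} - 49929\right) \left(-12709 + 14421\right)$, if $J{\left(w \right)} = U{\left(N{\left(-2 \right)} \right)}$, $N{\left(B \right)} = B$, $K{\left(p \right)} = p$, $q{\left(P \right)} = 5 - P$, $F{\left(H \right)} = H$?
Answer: $-85466464$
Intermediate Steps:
$U{\left(t \right)} = 5 - t$
$J{\left(w \right)} = 7$ ($J{\left(w \right)} = 5 - -2 = 5 + 2 = 7$)
$\left(J{\left(-126 \right)} - 49929\right) \left(-12709 + 14421\right) = \left(7 - 49929\right) \left(-12709 + 14421\right) = \left(-49922\right) 1712 = -85466464$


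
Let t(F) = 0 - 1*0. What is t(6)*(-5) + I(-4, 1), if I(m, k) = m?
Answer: -4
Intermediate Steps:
t(F) = 0 (t(F) = 0 + 0 = 0)
t(6)*(-5) + I(-4, 1) = 0*(-5) - 4 = 0 - 4 = -4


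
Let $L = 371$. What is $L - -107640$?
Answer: $108011$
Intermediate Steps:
$L - -107640 = 371 - -107640 = 371 + 107640 = 108011$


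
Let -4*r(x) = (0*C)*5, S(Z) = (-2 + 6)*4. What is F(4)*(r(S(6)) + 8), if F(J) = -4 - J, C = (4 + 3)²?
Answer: -64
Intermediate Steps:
C = 49 (C = 7² = 49)
S(Z) = 16 (S(Z) = 4*4 = 16)
r(x) = 0 (r(x) = -0*49*5/4 = -0*5 = -¼*0 = 0)
F(4)*(r(S(6)) + 8) = (-4 - 1*4)*(0 + 8) = (-4 - 4)*8 = -8*8 = -64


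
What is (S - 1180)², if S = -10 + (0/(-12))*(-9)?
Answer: 1416100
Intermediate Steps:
S = -10 (S = -10 + (0*(-1/12))*(-9) = -10 + 0*(-9) = -10 + 0 = -10)
(S - 1180)² = (-10 - 1180)² = (-1190)² = 1416100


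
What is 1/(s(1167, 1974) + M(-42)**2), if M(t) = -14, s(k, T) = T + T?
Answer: 1/4144 ≈ 0.00024131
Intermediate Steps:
s(k, T) = 2*T
1/(s(1167, 1974) + M(-42)**2) = 1/(2*1974 + (-14)**2) = 1/(3948 + 196) = 1/4144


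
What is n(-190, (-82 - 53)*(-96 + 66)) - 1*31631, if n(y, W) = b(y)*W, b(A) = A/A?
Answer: -27581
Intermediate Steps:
b(A) = 1
n(y, W) = W (n(y, W) = 1*W = W)
n(-190, (-82 - 53)*(-96 + 66)) - 1*31631 = (-82 - 53)*(-96 + 66) - 1*31631 = -135*(-30) - 31631 = 4050 - 31631 = -27581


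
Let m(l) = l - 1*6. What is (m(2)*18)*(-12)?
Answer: 864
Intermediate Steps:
m(l) = -6 + l (m(l) = l - 6 = -6 + l)
(m(2)*18)*(-12) = ((-6 + 2)*18)*(-12) = -4*18*(-12) = -72*(-12) = 864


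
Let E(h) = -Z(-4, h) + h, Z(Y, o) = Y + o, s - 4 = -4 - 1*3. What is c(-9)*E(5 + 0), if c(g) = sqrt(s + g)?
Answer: 8*I*sqrt(3) ≈ 13.856*I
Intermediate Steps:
s = -3 (s = 4 + (-4 - 1*3) = 4 + (-4 - 3) = 4 - 7 = -3)
E(h) = 4 (E(h) = -(-4 + h) + h = (4 - h) + h = 4)
c(g) = sqrt(-3 + g)
c(-9)*E(5 + 0) = sqrt(-3 - 9)*4 = sqrt(-12)*4 = (2*I*sqrt(3))*4 = 8*I*sqrt(3)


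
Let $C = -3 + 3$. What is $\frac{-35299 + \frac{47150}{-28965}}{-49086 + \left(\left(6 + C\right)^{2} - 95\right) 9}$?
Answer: $\frac{204496537}{287431281} \approx 0.71146$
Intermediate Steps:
$C = 0$
$\frac{-35299 + \frac{47150}{-28965}}{-49086 + \left(\left(6 + C\right)^{2} - 95\right) 9} = \frac{-35299 + \frac{47150}{-28965}}{-49086 + \left(\left(6 + 0\right)^{2} - 95\right) 9} = \frac{-35299 + 47150 \left(- \frac{1}{28965}\right)}{-49086 + \left(6^{2} - 95\right) 9} = \frac{-35299 - \frac{9430}{5793}}{-49086 + \left(36 - 95\right) 9} = - \frac{204496537}{5793 \left(-49086 - 531\right)} = - \frac{204496537}{5793 \left(-49617\right)} = \left(- \frac{204496537}{5793}\right) \left(- \frac{1}{49617}\right) = \frac{204496537}{287431281}$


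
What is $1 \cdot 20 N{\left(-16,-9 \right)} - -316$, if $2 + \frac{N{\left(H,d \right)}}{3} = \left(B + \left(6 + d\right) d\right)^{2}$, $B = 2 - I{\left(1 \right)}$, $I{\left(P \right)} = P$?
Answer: $47236$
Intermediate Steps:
$B = 1$ ($B = 2 - 1 = 1$)
$N{\left(H,d \right)} = -6 + 3 \left(1 + d \left(6 + d\right)\right)^{2}$ ($N{\left(H,d \right)} = -6 + 3 \left(1 + \left(6 + d\right) d\right)^{2} = -6 + 3 \left(1 + d \left(6 + d\right)\right)^{2}$)
$1 \cdot 20 N{\left(-16,-9 \right)} - -316 = 1 \cdot 20 \left(-6 + 3 \left(1 + \left(-9\right)^{2} + 6 \left(-9\right)\right)^{2}\right) - -316 = 20 \left(-6 + 3 \left(1 + 81 - 54\right)^{2}\right) + 316 = 20 \left(-6 + 3 \cdot 28^{2}\right) + 316 = 20 \left(-6 + 3 \cdot 784\right) + 316 = 20 \left(-6 + 2352\right) + 316 = 20 \cdot 2346 + 316 = 46920 + 316 = 47236$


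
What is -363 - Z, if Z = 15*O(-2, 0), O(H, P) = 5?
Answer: -438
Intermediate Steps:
Z = 75 (Z = 15*5 = 75)
-363 - Z = -363 - 1*75 = -363 - 75 = -438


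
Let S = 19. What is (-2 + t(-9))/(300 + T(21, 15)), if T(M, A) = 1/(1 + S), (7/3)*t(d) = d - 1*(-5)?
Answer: -520/42007 ≈ -0.012379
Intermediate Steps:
t(d) = 15/7 + 3*d/7 (t(d) = 3*(d - 1*(-5))/7 = 3*(d + 5)/7 = 3*(5 + d)/7 = 15/7 + 3*d/7)
T(M, A) = 1/20 (T(M, A) = 1/(1 + 19) = 1/20)
(-2 + t(-9))/(300 + T(21, 15)) = (-2 + (15/7 + (3/7)*(-9)))/(300 + 1/20) = (-2 + (15/7 - 27/7))/(6001/20) = (-2 - 12/7)*(20/6001) = -26/7*20/6001 = -520/42007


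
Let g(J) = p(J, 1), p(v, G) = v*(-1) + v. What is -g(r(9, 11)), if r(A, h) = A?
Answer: 0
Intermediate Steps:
p(v, G) = 0 (p(v, G) = -v + v = 0)
g(J) = 0
-g(r(9, 11)) = -1*0 = 0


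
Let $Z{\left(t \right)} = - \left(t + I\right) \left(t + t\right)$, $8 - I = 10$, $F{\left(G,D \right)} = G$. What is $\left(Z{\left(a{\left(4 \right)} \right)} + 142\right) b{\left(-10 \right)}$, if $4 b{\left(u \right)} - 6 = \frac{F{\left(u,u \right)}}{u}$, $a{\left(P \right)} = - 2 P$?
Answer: $- \frac{63}{2} \approx -31.5$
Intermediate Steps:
$b{\left(u \right)} = \frac{7}{4}$ ($b{\left(u \right)} = \frac{3}{2} + \frac{u \frac{1}{u}}{4} = \frac{3}{2} + \frac{1}{4} \cdot 1 = \frac{3}{2} + \frac{1}{4} = \frac{7}{4}$)
$I = -2$ ($I = 8 - 10 = -2$)
$Z{\left(t \right)} = - 2 t \left(-2 + t\right)$ ($Z{\left(t \right)} = - \left(t - 2\right) \left(t + t\right) = - \left(-2 + t\right) 2 t = - 2 t \left(-2 + t\right)$)
$\left(Z{\left(a{\left(4 \right)} \right)} + 142\right) b{\left(-10 \right)} = \left(2 \left(\left(-2\right) 4\right) \left(2 - \left(-2\right) 4\right) + 142\right) \frac{7}{4} = \left(2 \left(-8\right) \left(2 - -8\right) + 142\right) \frac{7}{4} = \left(2 \left(-8\right) \left(2 + 8\right) + 142\right) \frac{7}{4} = \left(2 \left(-8\right) 10 + 142\right) \frac{7}{4} = \left(-160 + 142\right) \frac{7}{4} = \left(-18\right) \frac{7}{4} = - \frac{63}{2}$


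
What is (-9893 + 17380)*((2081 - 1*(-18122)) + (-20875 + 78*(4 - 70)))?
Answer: -43574340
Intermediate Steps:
(-9893 + 17380)*((2081 - 1*(-18122)) + (-20875 + 78*(4 - 70))) = 7487*((2081 + 18122) + (-20875 + 78*(-66))) = 7487*(20203 + (-20875 - 5148)) = 7487*(20203 - 26023) = 7487*(-5820) = -43574340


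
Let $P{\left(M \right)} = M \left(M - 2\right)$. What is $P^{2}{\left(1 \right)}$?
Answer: $1$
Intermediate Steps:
$P{\left(M \right)} = M \left(-2 + M\right)$
$P^{2}{\left(1 \right)} = \left(1 \left(-2 + 1\right)\right)^{2} = \left(1 \left(-1\right)\right)^{2} = \left(-1\right)^{2} = 1$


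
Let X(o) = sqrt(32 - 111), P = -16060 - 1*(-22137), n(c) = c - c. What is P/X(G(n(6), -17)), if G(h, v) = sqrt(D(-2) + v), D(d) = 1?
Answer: -6077*I*sqrt(79)/79 ≈ -683.72*I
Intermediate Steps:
n(c) = 0
G(h, v) = sqrt(1 + v)
P = 6077 (P = -16060 + 22137 = 6077)
X(o) = I*sqrt(79) (X(o) = sqrt(-79) = I*sqrt(79))
P/X(G(n(6), -17)) = 6077/((I*sqrt(79))) = 6077*(-I*sqrt(79)/79) = -6077*I*sqrt(79)/79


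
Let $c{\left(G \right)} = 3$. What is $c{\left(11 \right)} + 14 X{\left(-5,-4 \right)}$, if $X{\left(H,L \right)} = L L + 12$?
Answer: $395$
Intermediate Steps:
$X{\left(H,L \right)} = 12 + L^{2}$ ($X{\left(H,L \right)} = L^{2} + 12 = 12 + L^{2}$)
$c{\left(11 \right)} + 14 X{\left(-5,-4 \right)} = 3 + 14 \left(12 + \left(-4\right)^{2}\right) = 3 + 14 \left(12 + 16\right) = 3 + 14 \cdot 28 = 3 + 392 = 395$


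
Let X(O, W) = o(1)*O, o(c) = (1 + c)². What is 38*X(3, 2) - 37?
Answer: 419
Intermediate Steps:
X(O, W) = 4*O (X(O, W) = (1 + 1)²*O = 2²*O = 4*O)
38*X(3, 2) - 37 = 38*(4*3) - 37 = 38*12 - 37 = 456 - 37 = 419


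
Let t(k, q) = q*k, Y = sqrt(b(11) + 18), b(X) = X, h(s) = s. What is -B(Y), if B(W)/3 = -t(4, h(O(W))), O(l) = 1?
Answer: 12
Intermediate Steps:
Y = sqrt(29) (Y = sqrt(11 + 18) = sqrt(29) ≈ 5.3852)
t(k, q) = k*q
B(W) = -12 (B(W) = 3*(-4) = -12)
-B(Y) = -1*(-12) = 12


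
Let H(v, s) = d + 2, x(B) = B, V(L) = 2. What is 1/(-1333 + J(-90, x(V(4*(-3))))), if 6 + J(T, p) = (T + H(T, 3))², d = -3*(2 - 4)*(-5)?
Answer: 1/12585 ≈ 7.9460e-5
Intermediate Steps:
d = -30 (d = -3*(-2)*(-5) = 6*(-5) = -30)
H(v, s) = -28 (H(v, s) = -30 + 2 = -28)
J(T, p) = -6 + (-28 + T)² (J(T, p) = -6 + (T - 28)² = -6 + (-28 + T)²)
1/(-1333 + J(-90, x(V(4*(-3))))) = 1/(-1333 + (-6 + (-28 - 90)²)) = 1/(-1333 + (-6 + (-118)²)) = 1/(-1333 + (-6 + 13924)) = 1/(-1333 + 13918) = 1/12585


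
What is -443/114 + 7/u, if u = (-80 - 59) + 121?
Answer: -731/171 ≈ -4.2749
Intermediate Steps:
u = -18 (u = -139 + 121 = -18)
-443/114 + 7/u = -443/114 + 7/(-18) = -443*1/114 + 7*(-1/18) = -443/114 - 7/18 = -731/171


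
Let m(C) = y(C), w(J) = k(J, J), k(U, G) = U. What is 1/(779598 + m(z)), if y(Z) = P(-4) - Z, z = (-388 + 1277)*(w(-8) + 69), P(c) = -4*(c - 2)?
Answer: 1/725393 ≈ 1.3786e-6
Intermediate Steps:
w(J) = J
P(c) = 8 - 4*c (P(c) = -4*(-2 + c) = 8 - 4*c)
z = 54229 (z = (-388 + 1277)*(-8 + 69) = 889*61 = 54229)
y(Z) = 24 - Z (y(Z) = (8 - 4*(-4)) - Z = (8 + 16) - Z = 24 - Z)
m(C) = 24 - C
1/(779598 + m(z)) = 1/(779598 + (24 - 1*54229)) = 1/(779598 + (24 - 54229)) = 1/(779598 - 54205) = 1/725393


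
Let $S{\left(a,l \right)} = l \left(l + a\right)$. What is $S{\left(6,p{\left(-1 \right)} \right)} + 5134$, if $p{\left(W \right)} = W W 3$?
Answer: $5161$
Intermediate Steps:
$p{\left(W \right)} = 3 W^{2}$ ($p{\left(W \right)} = W^{2} \cdot 3 = 3 W^{2}$)
$S{\left(a,l \right)} = l \left(a + l\right)$
$S{\left(6,p{\left(-1 \right)} \right)} + 5134 = 3 \left(-1\right)^{2} \left(6 + 3 \left(-1\right)^{2}\right) + 5134 = 3 \cdot 1 \left(6 + 3 \cdot 1\right) + 5134 = 3 \left(6 + 3\right) + 5134 = 3 \cdot 9 + 5134 = 27 + 5134 = 5161$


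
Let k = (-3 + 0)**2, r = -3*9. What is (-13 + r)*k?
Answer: -360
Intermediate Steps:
r = -27
k = 9 (k = (-3)**2 = 9)
(-13 + r)*k = (-13 - 27)*9 = -40*9 = -360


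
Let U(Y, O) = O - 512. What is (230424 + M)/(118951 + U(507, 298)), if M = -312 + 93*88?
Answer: 79432/39579 ≈ 2.0069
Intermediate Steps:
U(Y, O) = -512 + O
M = 7872 (M = -312 + 8184 = 7872)
(230424 + M)/(118951 + U(507, 298)) = (230424 + 7872)/(118951 + (-512 + 298)) = 238296/(118951 - 214) = 238296/118737 = 238296*(1/118737) = 79432/39579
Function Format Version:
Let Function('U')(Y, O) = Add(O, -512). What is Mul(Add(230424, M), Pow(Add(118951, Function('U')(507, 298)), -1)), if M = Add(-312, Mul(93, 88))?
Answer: Rational(79432, 39579) ≈ 2.0069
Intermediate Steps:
Function('U')(Y, O) = Add(-512, O)
M = 7872 (M = Add(-312, 8184) = 7872)
Mul(Add(230424, M), Pow(Add(118951, Function('U')(507, 298)), -1)) = Mul(Add(230424, 7872), Pow(Add(118951, Add(-512, 298)), -1)) = Mul(238296, Pow(Add(118951, -214), -1)) = Mul(238296, Pow(118737, -1)) = Mul(238296, Rational(1, 118737)) = Rational(79432, 39579)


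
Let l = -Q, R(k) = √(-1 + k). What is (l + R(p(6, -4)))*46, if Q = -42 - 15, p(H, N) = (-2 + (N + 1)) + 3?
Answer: 2622 + 46*I*√3 ≈ 2622.0 + 79.674*I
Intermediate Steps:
p(H, N) = 2 + N (p(H, N) = (-2 + (1 + N)) + 3 = (-1 + N) + 3 = 2 + N)
Q = -57
l = 57 (l = -1*(-57) = 57)
(l + R(p(6, -4)))*46 = (57 + √(-1 + (2 - 4)))*46 = (57 + √(-1 - 2))*46 = (57 + √(-3))*46 = (57 + I*√3)*46 = 2622 + 46*I*√3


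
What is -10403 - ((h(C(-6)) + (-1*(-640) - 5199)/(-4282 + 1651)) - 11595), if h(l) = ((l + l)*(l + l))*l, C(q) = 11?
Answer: -10875851/2631 ≈ -4133.7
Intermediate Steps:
h(l) = 4*l**3 (h(l) = ((2*l)*(2*l))*l = (4*l**2)*l = 4*l**3)
-10403 - ((h(C(-6)) + (-1*(-640) - 5199)/(-4282 + 1651)) - 11595) = -10403 - ((4*11**3 + (-1*(-640) - 5199)/(-4282 + 1651)) - 11595) = -10403 - ((4*1331 + (640 - 5199)/(-2631)) - 11595) = -10403 - ((5324 - 4559*(-1/2631)) - 11595) = -10403 - ((5324 + 4559/2631) - 11595) = -10403 - (14012003/2631 - 11595) = -10403 - 1*(-16494442/2631) = -10403 + 16494442/2631 = -10875851/2631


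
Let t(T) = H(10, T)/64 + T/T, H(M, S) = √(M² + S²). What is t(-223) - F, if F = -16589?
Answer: 16590 + √49829/64 ≈ 16594.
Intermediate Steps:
t(T) = 1 + √(100 + T²)/64 (t(T) = √(10² + T²)/64 + T/T = √(100 + T²)*(1/64) + 1 = √(100 + T²)/64 + 1 = 1 + √(100 + T²)/64)
t(-223) - F = (1 + √(100 + (-223)²)/64) - 1*(-16589) = (1 + √(100 + 49729)/64) + 16589 = (1 + √49829/64) + 16589 = 16590 + √49829/64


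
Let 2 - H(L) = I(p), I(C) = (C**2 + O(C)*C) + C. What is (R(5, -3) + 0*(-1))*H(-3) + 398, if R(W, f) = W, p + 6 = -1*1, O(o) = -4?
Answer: 58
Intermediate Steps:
p = -7 (p = -6 - 1*1 = -6 - 1 = -7)
I(C) = C**2 - 3*C (I(C) = (C**2 - 4*C) + C = C**2 - 3*C)
H(L) = -68 (H(L) = 2 - (-7)*(-3 - 7) = 2 - (-7)*(-10) = 2 - 1*70 = 2 - 70 = -68)
(R(5, -3) + 0*(-1))*H(-3) + 398 = (5 + 0*(-1))*(-68) + 398 = (5 + 0)*(-68) + 398 = 5*(-68) + 398 = -340 + 398 = 58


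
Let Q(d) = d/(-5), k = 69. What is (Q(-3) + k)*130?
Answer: 9048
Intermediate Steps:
Q(d) = -d/5 (Q(d) = d*(-⅕) = -d/5)
(Q(-3) + k)*130 = (-⅕*(-3) + 69)*130 = (⅗ + 69)*130 = (348/5)*130 = 9048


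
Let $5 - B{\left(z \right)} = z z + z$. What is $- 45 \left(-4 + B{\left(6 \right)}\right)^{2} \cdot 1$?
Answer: $-75645$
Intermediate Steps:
$B{\left(z \right)} = 5 - z - z^{2}$ ($B{\left(z \right)} = 5 - \left(z z + z\right) = 5 - \left(z^{2} + z\right) = 5 - \left(z + z^{2}\right) = 5 - z - z^{2}$)
$- 45 \left(-4 + B{\left(6 \right)}\right)^{2} \cdot 1 = - 45 \left(-4 - 37\right)^{2} \cdot 1 = - 45 \left(-41\right)^{2} \cdot 1 = \left(-45\right) 1681 \cdot 1 = \left(-75645\right) 1 = -75645$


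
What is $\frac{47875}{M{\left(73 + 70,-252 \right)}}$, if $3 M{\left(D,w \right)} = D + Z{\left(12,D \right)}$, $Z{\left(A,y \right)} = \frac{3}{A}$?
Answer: $\frac{191500}{191} \approx 1002.6$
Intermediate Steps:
$M{\left(D,w \right)} = \frac{1}{12} + \frac{D}{3}$ ($M{\left(D,w \right)} = \frac{D + \frac{3}{12}}{3} = \frac{D + 3 \cdot \frac{1}{12}}{3} = \frac{D + \frac{1}{4}}{3} = \frac{\frac{1}{4} + D}{3} = \frac{1}{12} + \frac{D}{3}$)
$\frac{47875}{M{\left(73 + 70,-252 \right)}} = \frac{47875}{\frac{1}{12} + \frac{73 + 70}{3}} = \frac{47875}{\frac{1}{12} + \frac{1}{3} \cdot 143} = \frac{47875}{\frac{1}{12} + \frac{143}{3}} = \frac{47875}{\frac{191}{4}} = 47875 \cdot \frac{4}{191} = \frac{191500}{191}$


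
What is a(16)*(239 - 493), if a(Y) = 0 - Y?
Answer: 4064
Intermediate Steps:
a(Y) = -Y
a(16)*(239 - 493) = (-1*16)*(239 - 493) = -16*(-254) = 4064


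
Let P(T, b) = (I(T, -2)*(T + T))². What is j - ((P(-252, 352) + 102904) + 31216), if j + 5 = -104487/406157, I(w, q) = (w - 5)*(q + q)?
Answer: -109028857647769520/406157 ≈ -2.6844e+11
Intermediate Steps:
I(w, q) = 2*q*(-5 + w) (I(w, q) = (-5 + w)*(2*q) = 2*q*(-5 + w))
P(T, b) = 4*T²*(20 - 4*T)² (P(T, b) = ((2*(-2)*(-5 + T))*(T + T))² = ((20 - 4*T)*(2*T))² = (2*T*(20 - 4*T))² = 4*T²*(20 - 4*T)²)
j = -2135272/406157 (j = -5 - 104487/406157 = -2135272/406157 ≈ -5.2573)
j - ((P(-252, 352) + 102904) + 31216) = -2135272/406157 - ((64*(-252)²*(-5 - 252)² + 102904) + 31216) = -2135272/406157 - ((64*63504*(-257)² + 102904) + 31216) = -2135272/406157 - ((64*63504*66049 + 102904) + 31216) = -2135272/406157 - ((268440044544 + 102904) + 31216) = -2135272/406157 - (268440147448 + 31216) = -2135272/406157 - 1*268440178664 = -2135272/406157 - 268440178664 = -109028857647769520/406157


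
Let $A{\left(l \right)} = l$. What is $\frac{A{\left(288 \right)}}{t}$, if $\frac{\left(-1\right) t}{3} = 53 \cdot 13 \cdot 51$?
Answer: $- \frac{32}{11713} \approx -0.002732$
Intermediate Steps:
$t = -105417$ ($t = - 3 \cdot 53 \cdot 13 \cdot 51 = - 3 \cdot 53 \cdot 663 = \left(-3\right) 35139 = -105417$)
$\frac{A{\left(288 \right)}}{t} = \frac{288}{-105417} = 288 \left(- \frac{1}{105417}\right) = - \frac{32}{11713}$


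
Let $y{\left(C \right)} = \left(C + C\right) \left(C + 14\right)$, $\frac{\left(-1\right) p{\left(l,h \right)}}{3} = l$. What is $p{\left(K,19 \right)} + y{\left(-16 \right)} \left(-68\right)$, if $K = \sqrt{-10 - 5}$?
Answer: $-4352 - 3 i \sqrt{15} \approx -4352.0 - 11.619 i$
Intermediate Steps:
$K = i \sqrt{15}$ ($K = \sqrt{-15} = i \sqrt{15} \approx 3.873 i$)
$p{\left(l,h \right)} = - 3 l$
$y{\left(C \right)} = 2 C \left(14 + C\right)$
$p{\left(K,19 \right)} + y{\left(-16 \right)} \left(-68\right) = - 3 i \sqrt{15} + 2 \left(-16\right) \left(14 - 16\right) \left(-68\right) = - 3 i \sqrt{15} + 2 \left(-16\right) \left(-2\right) \left(-68\right) = - 3 i \sqrt{15} + 64 \left(-68\right) = - 3 i \sqrt{15} - 4352 = -4352 - 3 i \sqrt{15}$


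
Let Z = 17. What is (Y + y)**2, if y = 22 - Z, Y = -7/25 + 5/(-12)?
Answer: 1666681/90000 ≈ 18.519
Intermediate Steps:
Y = -209/300 (Y = -7*1/25 + 5*(-1/12) = -7/25 - 5/12 = -209/300 ≈ -0.69667)
y = 5 (y = 22 - 1*17 = 22 - 17 = 5)
(Y + y)**2 = (-209/300 + 5)**2 = (1291/300)**2 = 1666681/90000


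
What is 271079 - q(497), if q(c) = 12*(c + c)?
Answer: 259151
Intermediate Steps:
q(c) = 24*c (q(c) = 12*(2*c) = 24*c)
271079 - q(497) = 271079 - 24*497 = 271079 - 1*11928 = 271079 - 11928 = 259151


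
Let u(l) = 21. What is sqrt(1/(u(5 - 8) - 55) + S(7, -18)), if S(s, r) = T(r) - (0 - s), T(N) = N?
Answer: 5*I*sqrt(510)/34 ≈ 3.3211*I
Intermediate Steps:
S(s, r) = r + s (S(s, r) = r - (0 - s) = r - (-1)*s = r + s)
sqrt(1/(u(5 - 8) - 55) + S(7, -18)) = sqrt(1/(21 - 55) + (-18 + 7)) = sqrt(1/(-34) - 11) = sqrt(-1/34 - 11) = sqrt(-375/34) = 5*I*sqrt(510)/34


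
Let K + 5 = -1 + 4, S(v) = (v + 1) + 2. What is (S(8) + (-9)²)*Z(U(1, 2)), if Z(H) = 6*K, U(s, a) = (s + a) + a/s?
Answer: -1104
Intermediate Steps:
S(v) = 3 + v (S(v) = (1 + v) + 2 = 3 + v)
K = -2 (K = -5 + (-1 + 4) = -5 + 3 = -2)
U(s, a) = a + s + a/s (U(s, a) = (a + s) + a/s = a + s + a/s)
Z(H) = -12 (Z(H) = 6*(-2) = -12)
(S(8) + (-9)²)*Z(U(1, 2)) = ((3 + 8) + (-9)²)*(-12) = (11 + 81)*(-12) = 92*(-12) = -1104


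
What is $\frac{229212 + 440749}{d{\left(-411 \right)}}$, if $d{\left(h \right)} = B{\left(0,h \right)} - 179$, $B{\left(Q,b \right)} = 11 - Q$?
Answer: $- \frac{669961}{168} \approx -3987.9$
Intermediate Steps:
$d{\left(h \right)} = -168$ ($d{\left(h \right)} = \left(11 - 0\right) - 179 = \left(11 + 0\right) - 179 = 11 - 179 = -168$)
$\frac{229212 + 440749}{d{\left(-411 \right)}} = \frac{229212 + 440749}{-168} = 669961 \left(- \frac{1}{168}\right) = - \frac{669961}{168}$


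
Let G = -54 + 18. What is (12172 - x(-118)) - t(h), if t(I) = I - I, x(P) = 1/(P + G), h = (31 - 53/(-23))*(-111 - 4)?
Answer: 1874489/154 ≈ 12172.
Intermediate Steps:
G = -36
h = -3830 (h = (31 - 53*(-1/23))*(-115) = (31 + 53/23)*(-115) = (766/23)*(-115) = -3830)
x(P) = 1/(-36 + P) (x(P) = 1/(P - 36) = 1/(-36 + P))
t(I) = 0
(12172 - x(-118)) - t(h) = (12172 - 1/(-36 - 118)) - 1*0 = (12172 - 1/(-154)) + 0 = (12172 - 1*(-1/154)) + 0 = (12172 + 1/154) + 0 = 1874489/154 + 0 = 1874489/154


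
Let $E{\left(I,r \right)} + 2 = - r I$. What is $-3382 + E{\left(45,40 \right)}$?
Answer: $-5184$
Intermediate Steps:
$E{\left(I,r \right)} = -2 - I r$ ($E{\left(I,r \right)} = -2 - r I = -2 - I r$)
$-3382 + E{\left(45,40 \right)} = -3382 - \left(2 + 45 \cdot 40\right) = -3382 - 1802 = -5184$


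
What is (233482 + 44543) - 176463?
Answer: 101562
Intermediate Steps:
(233482 + 44543) - 176463 = 278025 - 176463 = 101562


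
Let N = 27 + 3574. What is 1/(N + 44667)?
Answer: 1/48268 ≈ 2.0718e-5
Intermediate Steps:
N = 3601
1/(N + 44667) = 1/(3601 + 44667) = 1/48268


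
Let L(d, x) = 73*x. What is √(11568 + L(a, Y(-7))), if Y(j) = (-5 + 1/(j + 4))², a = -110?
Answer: 20*√307/3 ≈ 116.81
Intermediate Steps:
Y(j) = (-5 + 1/(4 + j))²
√(11568 + L(a, Y(-7))) = √(11568 + 73*((19 + 5*(-7))²/(4 - 7)²)) = √(11568 + 73*((19 - 35)²/(-3)²)) = √(11568 + 73*((⅑)*(-16)²)) = √(11568 + 73*((⅑)*256)) = √(11568 + 73*(256/9)) = √(11568 + 18688/9) = √(122800/9) = 20*√307/3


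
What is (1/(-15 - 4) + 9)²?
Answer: 28900/361 ≈ 80.055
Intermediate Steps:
(1/(-15 - 4) + 9)² = (1/(-19) + 9)² = (-1/19 + 9)² = (170/19)² = 28900/361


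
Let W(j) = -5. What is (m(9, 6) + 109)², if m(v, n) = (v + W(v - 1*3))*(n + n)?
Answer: 24649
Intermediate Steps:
m(v, n) = 2*n*(-5 + v) (m(v, n) = (v - 5)*(n + n) = (-5 + v)*(2*n) = 2*n*(-5 + v))
(m(9, 6) + 109)² = (2*6*(-5 + 9) + 109)² = (2*6*4 + 109)² = (48 + 109)² = 157² = 24649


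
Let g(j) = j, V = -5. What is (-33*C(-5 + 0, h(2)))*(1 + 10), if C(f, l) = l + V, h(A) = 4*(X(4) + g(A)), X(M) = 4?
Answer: -6897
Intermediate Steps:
h(A) = 16 + 4*A (h(A) = 4*(4 + A) = 16 + 4*A)
C(f, l) = -5 + l (C(f, l) = l - 5 = -5 + l)
(-33*C(-5 + 0, h(2)))*(1 + 10) = (-33*(-5 + (16 + 4*2)))*(1 + 10) = -33*(-5 + (16 + 8))*11 = -33*(-5 + 24)*11 = -33*19*11 = -627*11 = -6897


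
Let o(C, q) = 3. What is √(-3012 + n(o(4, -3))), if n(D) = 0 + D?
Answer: I*√3009 ≈ 54.854*I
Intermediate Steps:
n(D) = D
√(-3012 + n(o(4, -3))) = √(-3012 + 3) = √(-3009) = I*√3009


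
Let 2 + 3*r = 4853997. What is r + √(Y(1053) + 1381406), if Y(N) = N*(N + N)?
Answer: 4853995/3 + 572*√11 ≈ 1.6199e+6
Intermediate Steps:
r = 4853995/3 (r = -⅔ + (⅓)*4853997 = -⅔ + 1617999 = 4853995/3 ≈ 1.6180e+6)
Y(N) = 2*N² (Y(N) = N*(2*N) = 2*N²)
r + √(Y(1053) + 1381406) = 4853995/3 + √(2*1053² + 1381406) = 4853995/3 + √(2*1108809 + 1381406) = 4853995/3 + √(2217618 + 1381406) = 4853995/3 + √3599024 = 4853995/3 + 572*√11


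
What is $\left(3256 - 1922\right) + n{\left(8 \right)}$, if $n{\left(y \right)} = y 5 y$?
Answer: $1654$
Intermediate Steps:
$n{\left(y \right)} = 5 y^{2}$
$\left(3256 - 1922\right) + n{\left(8 \right)} = \left(3256 - 1922\right) + 5 \cdot 8^{2} = 1334 + 5 \cdot 64 = 1334 + 320 = 1654$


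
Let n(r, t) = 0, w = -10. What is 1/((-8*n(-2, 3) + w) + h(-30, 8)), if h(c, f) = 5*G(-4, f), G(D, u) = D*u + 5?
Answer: -1/145 ≈ -0.0068966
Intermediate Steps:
G(D, u) = 5 + D*u
h(c, f) = 25 - 20*f (h(c, f) = 5*(5 - 4*f) = 25 - 20*f)
1/((-8*n(-2, 3) + w) + h(-30, 8)) = 1/((-8*0 - 10) + (25 - 20*8)) = 1/((0 - 10) + (25 - 160)) = 1/(-10 - 135) = 1/(-145) = -1/145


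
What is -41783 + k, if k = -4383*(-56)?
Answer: 203665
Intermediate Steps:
k = 245448
-41783 + k = -41783 + 245448 = 203665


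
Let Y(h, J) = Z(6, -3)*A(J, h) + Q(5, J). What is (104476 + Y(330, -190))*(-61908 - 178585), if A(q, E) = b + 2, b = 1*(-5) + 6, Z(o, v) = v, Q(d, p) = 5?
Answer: -25124784696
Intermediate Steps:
b = 1 (b = -5 + 6 = 1)
A(q, E) = 3 (A(q, E) = 1 + 2 = 3)
Y(h, J) = -4 (Y(h, J) = -3*3 + 5 = -9 + 5 = -4)
(104476 + Y(330, -190))*(-61908 - 178585) = (104476 - 4)*(-61908 - 178585) = 104472*(-240493) = -25124784696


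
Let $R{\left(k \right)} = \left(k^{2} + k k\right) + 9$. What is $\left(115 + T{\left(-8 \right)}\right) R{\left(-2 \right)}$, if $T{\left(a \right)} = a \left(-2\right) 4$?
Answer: $3043$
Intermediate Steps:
$T{\left(a \right)} = - 8 a$ ($T{\left(a \right)} = - 2 a 4 = - 8 a$)
$R{\left(k \right)} = 9 + 2 k^{2}$ ($R{\left(k \right)} = \left(k^{2} + k^{2}\right) + 9 = 2 k^{2} + 9 = 9 + 2 k^{2}$)
$\left(115 + T{\left(-8 \right)}\right) R{\left(-2 \right)} = \left(115 - -64\right) \left(9 + 2 \left(-2\right)^{2}\right) = \left(115 + 64\right) \left(9 + 2 \cdot 4\right) = 179 \left(9 + 8\right) = 179 \cdot 17 = 3043$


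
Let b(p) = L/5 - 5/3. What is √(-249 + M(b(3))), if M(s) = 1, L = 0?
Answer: 2*I*√62 ≈ 15.748*I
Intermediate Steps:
b(p) = -5/3 (b(p) = 0/5 - 5/3 = 0*(⅕) - 5*⅓ = 0 - 5/3 = -5/3)
√(-249 + M(b(3))) = √(-249 + 1) = √(-248) = 2*I*√62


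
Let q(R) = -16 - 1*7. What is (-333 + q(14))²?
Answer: 126736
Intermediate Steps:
q(R) = -23 (q(R) = -16 - 7 = -23)
(-333 + q(14))² = (-333 - 23)² = (-356)² = 126736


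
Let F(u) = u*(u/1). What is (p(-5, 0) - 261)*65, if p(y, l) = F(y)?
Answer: -15340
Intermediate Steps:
F(u) = u² (F(u) = u*(u*1) = u*u = u²)
p(y, l) = y²
(p(-5, 0) - 261)*65 = ((-5)² - 261)*65 = (25 - 261)*65 = -236*65 = -15340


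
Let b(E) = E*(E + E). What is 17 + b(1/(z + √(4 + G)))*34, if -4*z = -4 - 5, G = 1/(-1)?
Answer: 52955/363 - 8704*√3/121 ≈ 21.288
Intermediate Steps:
G = -1
z = 9/4 (z = -(-4 - 5)/4 = -¼*(-9) = 9/4 ≈ 2.2500)
b(E) = 2*E² (b(E) = E*(2*E) = 2*E²)
17 + b(1/(z + √(4 + G)))*34 = 17 + (2*(1/(9/4 + √(4 - 1)))²)*34 = 17 + (2*(1/(9/4 + √3))²)*34 = 17 + (2/(9/4 + √3)²)*34 = 17 + 68/(9/4 + √3)²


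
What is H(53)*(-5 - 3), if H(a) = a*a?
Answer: -22472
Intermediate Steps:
H(a) = a**2
H(53)*(-5 - 3) = 53**2*(-5 - 3) = 2809*(-8) = -22472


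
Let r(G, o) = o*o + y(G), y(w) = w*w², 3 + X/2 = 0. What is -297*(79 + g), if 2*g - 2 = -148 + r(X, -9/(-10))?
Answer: 6034743/200 ≈ 30174.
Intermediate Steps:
X = -6 (X = -6 + 2*0 = -6 + 0 = -6)
y(w) = w³
r(G, o) = G³ + o² (r(G, o) = o*o + G³ = o² + G³ = G³ + o²)
g = -36119/200 (g = 1 + (-148 + ((-6)³ + (-9/(-10))²))/2 = 1 + (-148 + (-216 + (-9*(-⅒))²))/2 = 1 + (-148 + (-216 + (9/10)²))/2 = 1 + (-148 + (-216 + 81/100))/2 = 1 + (-148 - 21519/100)/2 = 1 + (½)*(-36319/100) = 1 - 36319/200 = -36119/200 ≈ -180.59)
-297*(79 + g) = -297*(79 - 36119/200) = -297*(-20319/200) = 6034743/200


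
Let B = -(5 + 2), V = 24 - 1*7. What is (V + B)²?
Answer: 100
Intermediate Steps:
V = 17 (V = 24 - 7 = 17)
B = -7 (B = -1*7 = -7)
(V + B)² = (17 - 7)² = 10² = 100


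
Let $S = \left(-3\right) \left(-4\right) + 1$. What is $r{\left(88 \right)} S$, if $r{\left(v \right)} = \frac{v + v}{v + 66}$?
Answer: $\frac{104}{7} \approx 14.857$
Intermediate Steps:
$r{\left(v \right)} = \frac{2 v}{66 + v}$
$S = 13$ ($S = 12 + 1 = 13$)
$r{\left(88 \right)} S = 2 \cdot 88 \frac{1}{66 + 88} \cdot 13 = 2 \cdot 88 \cdot \frac{1}{154} \cdot 13 = \frac{8}{7} \cdot 13 = \frac{104}{7}$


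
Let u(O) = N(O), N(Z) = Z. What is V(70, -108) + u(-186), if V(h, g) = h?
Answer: -116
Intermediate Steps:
u(O) = O
V(70, -108) + u(-186) = 70 - 186 = -116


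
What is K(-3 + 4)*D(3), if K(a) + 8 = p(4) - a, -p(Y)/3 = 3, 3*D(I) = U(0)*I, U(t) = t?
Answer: 0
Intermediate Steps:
D(I) = 0 (D(I) = (0*I)/3 = (⅓)*0 = 0)
p(Y) = -9 (p(Y) = -3*3 = -9)
K(a) = -17 - a (K(a) = -8 + (-9 - a) = -17 - a)
K(-3 + 4)*D(3) = (-17 - (-3 + 4))*0 = (-17 - 1*1)*0 = (-17 - 1)*0 = -18*0 = 0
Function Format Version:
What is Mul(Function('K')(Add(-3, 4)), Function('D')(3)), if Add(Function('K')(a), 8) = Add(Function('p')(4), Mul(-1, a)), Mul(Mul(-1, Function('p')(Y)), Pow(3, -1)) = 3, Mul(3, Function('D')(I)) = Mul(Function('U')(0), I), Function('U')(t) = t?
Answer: 0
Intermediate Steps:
Function('D')(I) = 0 (Function('D')(I) = Mul(Rational(1, 3), Mul(0, I)) = Mul(Rational(1, 3), 0) = 0)
Function('p')(Y) = -9 (Function('p')(Y) = Mul(-3, 3) = -9)
Function('K')(a) = Add(-17, Mul(-1, a)) (Function('K')(a) = Add(-8, Add(-9, Mul(-1, a))) = Add(-17, Mul(-1, a)))
Mul(Function('K')(Add(-3, 4)), Function('D')(3)) = Mul(Add(-17, Mul(-1, Add(-3, 4))), 0) = Mul(Add(-17, Mul(-1, 1)), 0) = Mul(Add(-17, -1), 0) = Mul(-18, 0) = 0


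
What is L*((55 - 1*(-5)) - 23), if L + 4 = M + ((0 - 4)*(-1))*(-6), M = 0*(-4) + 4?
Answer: -888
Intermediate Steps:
M = 4 (M = 0 + 4 = 4)
L = -24 (L = -4 + (4 + ((0 - 4)*(-1))*(-6)) = -4 + (4 - 4*(-1)*(-6)) = -4 + (4 + 4*(-6)) = -4 + (4 - 24) = -4 - 20 = -24)
L*((55 - 1*(-5)) - 23) = -24*((55 - 1*(-5)) - 23) = -24*((55 + 5) - 23) = -24*(60 - 23) = -24*37 = -888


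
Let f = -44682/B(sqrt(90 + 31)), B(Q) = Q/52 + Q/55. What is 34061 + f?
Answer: -7972793/107 ≈ -74512.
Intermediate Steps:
B(Q) = 107*Q/2860 (B(Q) = Q*(1/52) + Q*(1/55) = Q/52 + Q/55 = 107*Q/2860)
f = -11617320/107 (f = -44682*2860/(107*sqrt(90 + 31)) = -44682/(107*sqrt(121)/2860) = -44682/((107/2860)*11) = -44682/107/260 = -44682*260/107 = -11617320/107 ≈ -1.0857e+5)
34061 + f = 34061 - 11617320/107 = -7972793/107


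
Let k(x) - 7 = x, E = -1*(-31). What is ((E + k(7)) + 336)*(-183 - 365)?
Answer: -208788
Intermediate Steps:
E = 31
k(x) = 7 + x
((E + k(7)) + 336)*(-183 - 365) = ((31 + (7 + 7)) + 336)*(-183 - 365) = ((31 + 14) + 336)*(-548) = (45 + 336)*(-548) = 381*(-548) = -208788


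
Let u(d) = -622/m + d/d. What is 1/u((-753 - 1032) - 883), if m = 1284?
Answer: 642/331 ≈ 1.9396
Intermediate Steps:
u(d) = 331/642 (u(d) = -622/1284 + d/d = -622*1/1284 + 1 = -311/642 + 1 = 331/642)
1/u((-753 - 1032) - 883) = 1/(331/642) = 642/331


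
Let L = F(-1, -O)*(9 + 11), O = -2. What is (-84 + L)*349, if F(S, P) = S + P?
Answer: -22336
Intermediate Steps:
F(S, P) = P + S
L = 20 (L = (-1*(-2) - 1)*(9 + 11) = (2 - 1)*20 = 1*20 = 20)
(-84 + L)*349 = (-84 + 20)*349 = -64*349 = -22336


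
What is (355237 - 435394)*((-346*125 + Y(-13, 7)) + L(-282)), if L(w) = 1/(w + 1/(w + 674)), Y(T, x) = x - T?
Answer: 383052210122274/110543 ≈ 3.4652e+9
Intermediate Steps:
L(w) = 1/(w + 1/(674 + w))
(355237 - 435394)*((-346*125 + Y(-13, 7)) + L(-282)) = (355237 - 435394)*((-346*125 + (7 - 1*(-13))) + (674 - 282)/(1 + (-282)**2 + 674*(-282))) = -80157*((-43250 + (7 + 13)) + 392/(1 + 79524 - 190068)) = -80157*((-43250 + 20) + 392/(-110543)) = -80157*(-43230 - 1/110543*392) = -80157*(-43230 - 392/110543) = -80157*(-4778774282/110543) = 383052210122274/110543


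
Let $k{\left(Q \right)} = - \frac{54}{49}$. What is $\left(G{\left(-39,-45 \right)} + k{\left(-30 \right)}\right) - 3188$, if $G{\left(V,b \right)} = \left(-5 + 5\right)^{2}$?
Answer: $- \frac{156266}{49} \approx -3189.1$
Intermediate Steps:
$k{\left(Q \right)} = - \frac{54}{49}$ ($k{\left(Q \right)} = \left(-54\right) \frac{1}{49} = - \frac{54}{49}$)
$G{\left(V,b \right)} = 0$ ($G{\left(V,b \right)} = 0^{2} = 0$)
$\left(G{\left(-39,-45 \right)} + k{\left(-30 \right)}\right) - 3188 = \left(0 - \frac{54}{49}\right) - 3188 = - \frac{54}{49} - 3188 = - \frac{156266}{49}$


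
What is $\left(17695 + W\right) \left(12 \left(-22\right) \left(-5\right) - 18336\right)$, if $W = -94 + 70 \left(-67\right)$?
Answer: $-219693576$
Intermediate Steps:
$W = -4784$ ($W = -94 - 4690 = -4784$)
$\left(17695 + W\right) \left(12 \left(-22\right) \left(-5\right) - 18336\right) = \left(17695 - 4784\right) \left(12 \left(-22\right) \left(-5\right) - 18336\right) = 12911 \left(\left(-264\right) \left(-5\right) - 18336\right) = 12911 \left(1320 - 18336\right) = 12911 \left(-17016\right) = -219693576$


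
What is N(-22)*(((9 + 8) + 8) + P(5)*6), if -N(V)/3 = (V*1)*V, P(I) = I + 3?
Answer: -105996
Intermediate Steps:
P(I) = 3 + I
N(V) = -3*V² (N(V) = -3*V*1*V = -3*V*V = -3*V²)
N(-22)*(((9 + 8) + 8) + P(5)*6) = (-3*(-22)²)*(((9 + 8) + 8) + (3 + 5)*6) = (-3*484)*((17 + 8) + 8*6) = -1452*(25 + 48) = -1452*73 = -105996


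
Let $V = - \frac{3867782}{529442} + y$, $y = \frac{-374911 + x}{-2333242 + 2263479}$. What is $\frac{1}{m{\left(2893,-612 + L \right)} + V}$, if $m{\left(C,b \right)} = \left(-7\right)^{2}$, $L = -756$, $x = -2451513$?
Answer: $\frac{18467731123}{1518218574898} \approx 0.012164$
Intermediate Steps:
$y = \frac{2826424}{69763}$ ($y = \frac{-374911 - 2451513}{-2333242 + 2263479} = - \frac{2826424}{-69763} = \left(-2826424\right) \left(- \frac{1}{69763}\right) = \frac{2826424}{69763} \approx 40.515$)
$m{\left(C,b \right)} = 49$
$V = \frac{613299749871}{18467731123}$ ($V = - \frac{3867782}{529442} + \frac{2826424}{69763} = \left(-3867782\right) \frac{1}{529442} + \frac{2826424}{69763} = - \frac{1933891}{264721} + \frac{2826424}{69763} = \frac{613299749871}{18467731123} \approx 33.209$)
$\frac{1}{m{\left(2893,-612 + L \right)} + V} = \frac{1}{49 + \frac{613299749871}{18467731123}} = \frac{1}{\frac{1518218574898}{18467731123}} = \frac{18467731123}{1518218574898}$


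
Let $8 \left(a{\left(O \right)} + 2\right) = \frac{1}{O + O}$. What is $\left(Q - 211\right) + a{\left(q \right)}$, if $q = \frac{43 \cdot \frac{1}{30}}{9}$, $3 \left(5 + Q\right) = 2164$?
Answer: $\frac{519845}{1032} \approx 503.73$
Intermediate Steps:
$Q = \frac{2149}{3}$ ($Q = -5 + \frac{1}{3} \cdot 2164 = -5 + \frac{2164}{3} = \frac{2149}{3} \approx 716.33$)
$q = \frac{43}{270}$ ($q = 43 \cdot \frac{1}{30} \cdot \frac{1}{9} = \frac{43}{30} \cdot \frac{1}{9} = \frac{43}{270} \approx 0.15926$)
$a{\left(O \right)} = -2 + \frac{1}{16 O}$ ($a{\left(O \right)} = -2 + \frac{1}{8 \left(O + O\right)} = -2 + \frac{1}{8 \cdot 2 O} = -2 + \frac{\frac{1}{2} \frac{1}{O}}{8} = -2 + \frac{1}{16 O}$)
$\left(Q - 211\right) + a{\left(q \right)} = \left(\frac{2149}{3} - 211\right) - \left(2 - \frac{1}{16 \cdot \frac{43}{270}}\right) = \frac{1516}{3} + \left(-2 + \frac{1}{16} \cdot \frac{270}{43}\right) = \frac{1516}{3} + \left(-2 + \frac{135}{344}\right) = \frac{1516}{3} - \frac{553}{344} = \frac{519845}{1032}$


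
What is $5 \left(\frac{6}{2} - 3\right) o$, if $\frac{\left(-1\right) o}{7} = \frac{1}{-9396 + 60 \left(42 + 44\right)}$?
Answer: $0$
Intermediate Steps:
$o = \frac{7}{4236}$ ($o = - \frac{7}{-9396 + 60 \left(42 + 44\right)} = - \frac{7}{-9396 + 60 \cdot 86} = - \frac{7}{-9396 + 5160} = - \frac{7}{-4236} = \left(-7\right) \left(- \frac{1}{4236}\right) = \frac{7}{4236} \approx 0.0016525$)
$5 \left(\frac{6}{2} - 3\right) o = 5 \left(\frac{6}{2} - 3\right) \frac{7}{4236} = 5 \left(6 \cdot \frac{1}{2} - 3\right) \frac{7}{4236} = 5 \left(3 - 3\right) \frac{7}{4236} = 5 \cdot 0 \cdot \frac{7}{4236} = 0 \cdot \frac{7}{4236} = 0$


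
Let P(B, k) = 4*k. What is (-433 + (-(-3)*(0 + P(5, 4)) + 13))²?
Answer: 138384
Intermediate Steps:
(-433 + (-(-3)*(0 + P(5, 4)) + 13))² = (-433 + (-(-3)*(0 + 4*4) + 13))² = (-433 + (-(-3)*(0 + 16) + 13))² = (-433 + (-(-3)*16 + 13))² = (-433 + (-1*(-48) + 13))² = (-433 + (48 + 13))² = (-433 + 61)² = (-372)² = 138384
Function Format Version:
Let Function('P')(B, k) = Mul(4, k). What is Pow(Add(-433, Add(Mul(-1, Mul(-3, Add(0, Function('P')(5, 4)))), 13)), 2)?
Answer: 138384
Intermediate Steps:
Pow(Add(-433, Add(Mul(-1, Mul(-3, Add(0, Function('P')(5, 4)))), 13)), 2) = Pow(Add(-433, Add(Mul(-1, Mul(-3, Add(0, Mul(4, 4)))), 13)), 2) = Pow(Add(-433, Add(Mul(-1, Mul(-3, Add(0, 16))), 13)), 2) = Pow(Add(-433, Add(Mul(-1, Mul(-3, 16)), 13)), 2) = Pow(Add(-433, Add(Mul(-1, -48), 13)), 2) = Pow(Add(-433, Add(48, 13)), 2) = Pow(Add(-433, 61), 2) = Pow(-372, 2) = 138384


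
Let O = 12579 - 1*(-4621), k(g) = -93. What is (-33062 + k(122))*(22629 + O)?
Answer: -1320530495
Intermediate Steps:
O = 17200 (O = 12579 + 4621 = 17200)
(-33062 + k(122))*(22629 + O) = (-33062 - 93)*(22629 + 17200) = -33155*39829 = -1320530495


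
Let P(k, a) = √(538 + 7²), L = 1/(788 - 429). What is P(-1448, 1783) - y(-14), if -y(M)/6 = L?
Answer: 6/359 + √587 ≈ 24.245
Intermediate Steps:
L = 1/359 ≈ 0.0027855
y(M) = -6/359 (y(M) = -6*1/359 = -6/359)
P(k, a) = √587 (P(k, a) = √(538 + 49) = √587)
P(-1448, 1783) - y(-14) = √587 - 1*(-6/359) = √587 + 6/359 = 6/359 + √587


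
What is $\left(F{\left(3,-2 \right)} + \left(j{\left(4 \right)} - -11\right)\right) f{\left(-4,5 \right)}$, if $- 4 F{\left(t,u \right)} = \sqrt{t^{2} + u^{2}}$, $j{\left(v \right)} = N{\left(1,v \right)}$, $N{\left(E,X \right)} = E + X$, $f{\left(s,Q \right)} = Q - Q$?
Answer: $0$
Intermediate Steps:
$f{\left(s,Q \right)} = 0$
$j{\left(v \right)} = 1 + v$
$F{\left(t,u \right)} = - \frac{\sqrt{t^{2} + u^{2}}}{4}$
$\left(F{\left(3,-2 \right)} + \left(j{\left(4 \right)} - -11\right)\right) f{\left(-4,5 \right)} = \left(- \frac{\sqrt{3^{2} + \left(-2\right)^{2}}}{4} + \left(\left(1 + 4\right) - -11\right)\right) 0 = \left(- \frac{\sqrt{9 + 4}}{4} + \left(5 + 11\right)\right) 0 = \left(- \frac{\sqrt{13}}{4} + 16\right) 0 = \left(16 - \frac{\sqrt{13}}{4}\right) 0 = 0$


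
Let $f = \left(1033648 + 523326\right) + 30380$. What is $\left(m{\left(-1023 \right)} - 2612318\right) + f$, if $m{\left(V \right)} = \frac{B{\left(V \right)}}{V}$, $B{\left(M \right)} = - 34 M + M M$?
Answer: $-1026021$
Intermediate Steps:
$B{\left(M \right)} = M^{2} - 34 M$ ($B{\left(M \right)} = - 34 M + M^{2} = M^{2} - 34 M$)
$f = 1587354$ ($f = 1556974 + 30380 = 1587354$)
$m{\left(V \right)} = -34 + V$ ($m{\left(V \right)} = \frac{V \left(-34 + V\right)}{V} = -34 + V$)
$\left(m{\left(-1023 \right)} - 2612318\right) + f = \left(\left(-34 - 1023\right) - 2612318\right) + 1587354 = \left(-1057 - 2612318\right) + 1587354 = -2613375 + 1587354 = -1026021$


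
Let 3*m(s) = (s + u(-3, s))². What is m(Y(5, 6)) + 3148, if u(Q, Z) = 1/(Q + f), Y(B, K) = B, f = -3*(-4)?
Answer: 767080/243 ≈ 3156.7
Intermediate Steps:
f = 12
u(Q, Z) = 1/(12 + Q) (u(Q, Z) = 1/(Q + 12) = 1/(12 + Q))
m(s) = (⅑ + s)²/3 (m(s) = (s + 1/(12 - 3))²/3 = (s + 1/9)²/3 = (s + ⅑)²/3 = (⅑ + s)²/3)
m(Y(5, 6)) + 3148 = (1 + 9*5)²/243 + 3148 = (1 + 45)²/243 + 3148 = (1/243)*46² + 3148 = (1/243)*2116 + 3148 = 2116/243 + 3148 = 767080/243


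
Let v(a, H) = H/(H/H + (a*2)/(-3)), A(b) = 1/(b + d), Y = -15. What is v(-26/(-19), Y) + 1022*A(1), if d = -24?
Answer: -4955/23 ≈ -215.43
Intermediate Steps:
A(b) = 1/(-24 + b) (A(b) = 1/(b - 24) = 1/(-24 + b))
v(a, H) = H/(1 - 2*a/3) (v(a, H) = H/(1 + (2*a)*(-1/3)) = H/(1 - 2*a/3))
v(-26/(-19), Y) + 1022*A(1) = -3*(-15)/(-3 + 2*(-26/(-19))) + 1022/(-24 + 1) = -3*(-15)/(-3 + 2*(-26*(-1/19))) + 1022/(-23) = -3*(-15)/(-3 + 2*(26/19)) + 1022*(-1/23) = -3*(-15)/(-3 + 52/19) - 1022/23 = -3*(-15)/(-5/19) - 1022/23 = -3*(-15)*(-19/5) - 1022/23 = -171 - 1022/23 = -4955/23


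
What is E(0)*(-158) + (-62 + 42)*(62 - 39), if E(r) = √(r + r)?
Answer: -460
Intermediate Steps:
E(r) = √2*√r (E(r) = √(2*r) = √2*√r)
E(0)*(-158) + (-62 + 42)*(62 - 39) = (√2*√0)*(-158) + (-62 + 42)*(62 - 39) = (√2*0)*(-158) - 20*23 = 0*(-158) - 460 = 0 - 460 = -460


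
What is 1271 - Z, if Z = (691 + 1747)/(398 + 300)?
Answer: 442360/349 ≈ 1267.5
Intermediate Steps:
Z = 1219/349 (Z = 2438/698 = 2438*(1/698) = 1219/349 ≈ 3.4928)
1271 - Z = 1271 - 1*1219/349 = 1271 - 1219/349 = 442360/349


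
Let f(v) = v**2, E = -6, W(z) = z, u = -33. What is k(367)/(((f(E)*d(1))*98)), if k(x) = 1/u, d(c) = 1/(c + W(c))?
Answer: -1/58212 ≈ -1.7179e-5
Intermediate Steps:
d(c) = 1/(2*c) (d(c) = 1/(c + c) = 1/(2*c))
k(x) = -1/33 (k(x) = 1/(-33) = -1/33)
k(367)/(((f(E)*d(1))*98)) = -1/(33*(((-6)**2*((1/2)/1))*98)) = -1/(33*((36*((1/2)*1))*98)) = -1/(33*((36*(1/2))*98)) = -1/(33*(18*98)) = -1/33/1764 = -1/33*1/1764 = -1/58212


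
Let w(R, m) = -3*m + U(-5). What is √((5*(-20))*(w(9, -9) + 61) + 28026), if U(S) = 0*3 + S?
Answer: √19726 ≈ 140.45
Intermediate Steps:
U(S) = S (U(S) = 0 + S = S)
w(R, m) = -5 - 3*m (w(R, m) = -3*m - 5 = -5 - 3*m)
√((5*(-20))*(w(9, -9) + 61) + 28026) = √((5*(-20))*((-5 - 3*(-9)) + 61) + 28026) = √(-100*((-5 + 27) + 61) + 28026) = √(-100*(22 + 61) + 28026) = √(-100*83 + 28026) = √(-8300 + 28026) = √19726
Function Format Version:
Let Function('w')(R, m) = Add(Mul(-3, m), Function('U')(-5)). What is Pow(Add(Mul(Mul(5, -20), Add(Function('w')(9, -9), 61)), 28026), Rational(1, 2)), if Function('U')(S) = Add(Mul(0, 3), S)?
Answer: Pow(19726, Rational(1, 2)) ≈ 140.45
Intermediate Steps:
Function('U')(S) = S (Function('U')(S) = Add(0, S) = S)
Function('w')(R, m) = Add(-5, Mul(-3, m)) (Function('w')(R, m) = Add(Mul(-3, m), -5) = Add(-5, Mul(-3, m)))
Pow(Add(Mul(Mul(5, -20), Add(Function('w')(9, -9), 61)), 28026), Rational(1, 2)) = Pow(Add(Mul(Mul(5, -20), Add(Add(-5, Mul(-3, -9)), 61)), 28026), Rational(1, 2)) = Pow(Add(Mul(-100, Add(Add(-5, 27), 61)), 28026), Rational(1, 2)) = Pow(Add(Mul(-100, Add(22, 61)), 28026), Rational(1, 2)) = Pow(Add(Mul(-100, 83), 28026), Rational(1, 2)) = Pow(Add(-8300, 28026), Rational(1, 2)) = Pow(19726, Rational(1, 2))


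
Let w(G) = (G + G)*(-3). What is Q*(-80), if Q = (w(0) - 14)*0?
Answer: 0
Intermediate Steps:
w(G) = -6*G (w(G) = (2*G)*(-3) = -6*G)
Q = 0 (Q = (-6*0 - 14)*0 = (0 - 14)*0 = -14*0 = 0)
Q*(-80) = 0*(-80) = 0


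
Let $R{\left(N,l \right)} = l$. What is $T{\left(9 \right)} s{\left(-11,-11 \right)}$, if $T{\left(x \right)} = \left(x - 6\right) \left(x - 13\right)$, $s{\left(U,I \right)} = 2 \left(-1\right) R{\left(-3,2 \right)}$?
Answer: $48$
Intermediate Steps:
$s{\left(U,I \right)} = -4$ ($s{\left(U,I \right)} = 2 \left(-1\right) 2 = \left(-2\right) 2 = -4$)
$T{\left(x \right)} = \left(-13 + x\right) \left(-6 + x\right)$ ($T{\left(x \right)} = \left(-6 + x\right) \left(-13 + x\right) = \left(-13 + x\right) \left(-6 + x\right)$)
$T{\left(9 \right)} s{\left(-11,-11 \right)} = \left(78 + 9^{2} - 171\right) \left(-4\right) = \left(78 + 81 - 171\right) \left(-4\right) = \left(-12\right) \left(-4\right) = 48$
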